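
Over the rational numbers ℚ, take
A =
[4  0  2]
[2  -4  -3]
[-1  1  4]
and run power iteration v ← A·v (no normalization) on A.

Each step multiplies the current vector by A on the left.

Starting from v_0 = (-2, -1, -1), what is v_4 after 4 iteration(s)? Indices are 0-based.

v_0 = (-2, -1, -1).
v_1 = A·v_0 = (-10, 3, -3).
v_2 = A·v_1 = (-46, -23, 1).
v_3 = A·v_2 = (-182, -3, 27).
v_4 = A·v_3 = (-674, -433, 287).

v_4 = (-674, -433, 287)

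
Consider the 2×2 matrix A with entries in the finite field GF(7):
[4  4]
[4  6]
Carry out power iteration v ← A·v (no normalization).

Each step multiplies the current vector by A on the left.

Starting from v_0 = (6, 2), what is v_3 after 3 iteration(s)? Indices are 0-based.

v_3 = (0, 2)

v_0 = (6, 2).
v_1 = A·v_0 = (4, 1).
v_2 = A·v_1 = (6, 1).
v_3 = A·v_2 = (0, 2).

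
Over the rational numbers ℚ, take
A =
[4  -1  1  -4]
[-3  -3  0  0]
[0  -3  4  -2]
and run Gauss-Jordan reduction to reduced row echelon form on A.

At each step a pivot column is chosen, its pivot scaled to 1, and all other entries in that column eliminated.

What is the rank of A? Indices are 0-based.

[1] R0 /= 4  ⇒  (1, -1/4, 1/4, -1)
     R1 -= -3·R0  ⇒  (0, -15/4, 3/4, -3)
[2] R1 /= -15/4  ⇒  (0, 1, -1/5, 4/5)
     R0 -= -1/4·R1  ⇒  (1, 0, 1/5, -4/5)
     R2 -= -3·R1  ⇒  (0, 0, 17/5, 2/5)
[3] R2 /= 17/5  ⇒  (0, 0, 1, 2/17)
     R0 -= 1/5·R2  ⇒  (1, 0, 0, -14/17)
     R1 -= -1/5·R2  ⇒  (0, 1, 0, 14/17)

rank = 3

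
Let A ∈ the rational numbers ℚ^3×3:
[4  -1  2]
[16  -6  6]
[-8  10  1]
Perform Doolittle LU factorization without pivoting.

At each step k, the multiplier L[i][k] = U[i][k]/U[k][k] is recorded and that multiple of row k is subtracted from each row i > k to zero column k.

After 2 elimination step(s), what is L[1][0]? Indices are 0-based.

k=0: U[0][0]=4
  eliminate (1,0): mult=4, new row 1: (0, -2, -2); set L[1][0]=4
  eliminate (2,0): mult=-2, new row 2: (0, 8, 5); set L[2][0]=-2
k=1: U[1][1]=-2
  eliminate (2,1): mult=-4, new row 2: (0, 0, -3); set L[2][1]=-4

L[1][0] = 4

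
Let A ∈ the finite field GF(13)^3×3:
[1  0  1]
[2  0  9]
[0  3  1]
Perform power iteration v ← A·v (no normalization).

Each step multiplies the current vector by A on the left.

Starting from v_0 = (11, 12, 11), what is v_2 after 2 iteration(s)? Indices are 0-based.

v_2 = (4, 12, 7)

v_0 = (11, 12, 11).
v_1 = A·v_0 = (9, 4, 8).
v_2 = A·v_1 = (4, 12, 7).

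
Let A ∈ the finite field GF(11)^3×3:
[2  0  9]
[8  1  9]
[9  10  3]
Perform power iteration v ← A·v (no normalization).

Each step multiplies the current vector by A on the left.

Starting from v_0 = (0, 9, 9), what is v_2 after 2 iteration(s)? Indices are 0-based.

v_0 = (0, 9, 9).
v_1 = A·v_0 = (4, 2, 7).
v_2 = A·v_1 = (5, 9, 0).

v_2 = (5, 9, 0)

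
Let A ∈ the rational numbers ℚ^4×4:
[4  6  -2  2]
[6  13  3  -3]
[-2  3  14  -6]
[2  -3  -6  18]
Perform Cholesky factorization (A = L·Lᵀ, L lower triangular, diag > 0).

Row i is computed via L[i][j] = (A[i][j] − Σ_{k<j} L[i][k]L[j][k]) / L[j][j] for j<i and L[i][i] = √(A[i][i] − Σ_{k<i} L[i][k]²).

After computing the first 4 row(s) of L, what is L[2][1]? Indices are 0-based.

Step 1: L[0][0] = √(4) = 2.
  L[1][0] = (6) / L[0][0] = 3.
Step 2: L[1][1] = √(4) = 2.
  L[2][0] = (-2) / L[0][0] = -1.
  L[2][1] = (6) / L[1][1] = 3.
Step 3: L[2][2] = √(4) = 2.
  L[3][0] = (2) / L[0][0] = 1.
  L[3][1] = (-6) / L[1][1] = -3.
  L[3][2] = (4) / L[2][2] = 2.
Step 4: L[3][3] = √(4) = 2.

L[2][1] = 3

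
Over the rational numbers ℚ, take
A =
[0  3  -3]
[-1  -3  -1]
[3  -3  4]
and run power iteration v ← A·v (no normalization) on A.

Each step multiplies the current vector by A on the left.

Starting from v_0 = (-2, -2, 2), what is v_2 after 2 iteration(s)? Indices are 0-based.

v_0 = (-2, -2, 2).
v_1 = A·v_0 = (-12, 6, 8).
v_2 = A·v_1 = (-6, -14, -22).

v_2 = (-6, -14, -22)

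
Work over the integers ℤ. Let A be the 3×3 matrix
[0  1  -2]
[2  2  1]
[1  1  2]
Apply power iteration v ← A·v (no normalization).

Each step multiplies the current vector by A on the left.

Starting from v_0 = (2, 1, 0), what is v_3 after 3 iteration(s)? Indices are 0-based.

v_0 = (2, 1, 0).
v_1 = A·v_0 = (1, 6, 3).
v_2 = A·v_1 = (0, 17, 13).
v_3 = A·v_2 = (-9, 47, 43).

v_3 = (-9, 47, 43)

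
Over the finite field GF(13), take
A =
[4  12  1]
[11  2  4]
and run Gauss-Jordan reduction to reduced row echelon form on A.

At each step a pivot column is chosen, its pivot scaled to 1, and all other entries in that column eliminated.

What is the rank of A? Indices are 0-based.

[1] R0 /= 4  ⇒  (1, 3, 10)
     R1 -= 11·R0  ⇒  (0, 8, 11)
[2] R1 /= 8  ⇒  (0, 1, 3)
     R0 -= 3·R1  ⇒  (1, 0, 1)

rank = 2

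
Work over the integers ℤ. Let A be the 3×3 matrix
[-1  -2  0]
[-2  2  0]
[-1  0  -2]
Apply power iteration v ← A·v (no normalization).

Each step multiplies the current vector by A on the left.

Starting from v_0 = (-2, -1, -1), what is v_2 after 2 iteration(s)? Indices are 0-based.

v_2 = (-8, -4, -12)

v_0 = (-2, -1, -1).
v_1 = A·v_0 = (4, 2, 4).
v_2 = A·v_1 = (-8, -4, -12).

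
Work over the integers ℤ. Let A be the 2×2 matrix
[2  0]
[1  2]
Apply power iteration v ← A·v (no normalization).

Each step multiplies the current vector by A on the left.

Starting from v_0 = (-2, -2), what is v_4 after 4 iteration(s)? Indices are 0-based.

v_0 = (-2, -2).
v_1 = A·v_0 = (-4, -6).
v_2 = A·v_1 = (-8, -16).
v_3 = A·v_2 = (-16, -40).
v_4 = A·v_3 = (-32, -96).

v_4 = (-32, -96)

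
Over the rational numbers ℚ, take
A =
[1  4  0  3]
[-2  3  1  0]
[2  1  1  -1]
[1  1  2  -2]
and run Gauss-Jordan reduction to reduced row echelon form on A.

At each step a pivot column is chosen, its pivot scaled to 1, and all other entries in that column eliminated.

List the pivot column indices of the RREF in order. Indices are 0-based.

pivot columns: 0, 1, 2, 3

step 1: normalize row 0 (÷1) = (1, 4, 0, 3)
  row 1: subtract -2×row0 = (0, 11, 1, 6)
  row 2: subtract 2×row0 = (0, -7, 1, -7)
  row 3: subtract 1×row0 = (0, -3, 2, -5)
step 2: normalize row 1 (÷11) = (0, 1, 1/11, 6/11)
  row 0: subtract 4×row1 = (1, 0, -4/11, 9/11)
  row 2: subtract -7×row1 = (0, 0, 18/11, -35/11)
  row 3: subtract -3×row1 = (0, 0, 25/11, -37/11)
step 3: normalize row 2 (÷18/11) = (0, 0, 1, -35/18)
  row 0: subtract -4/11×row2 = (1, 0, 0, 1/9)
  row 1: subtract 1/11×row2 = (0, 1, 0, 13/18)
  row 3: subtract 25/11×row2 = (0, 0, 0, 19/18)
step 4: normalize row 3 (÷19/18) = (0, 0, 0, 1)
  row 0: subtract 1/9×row3 = (1, 0, 0, 0)
  row 1: subtract 13/18×row3 = (0, 1, 0, 0)
  row 2: subtract -35/18×row3 = (0, 0, 1, 0)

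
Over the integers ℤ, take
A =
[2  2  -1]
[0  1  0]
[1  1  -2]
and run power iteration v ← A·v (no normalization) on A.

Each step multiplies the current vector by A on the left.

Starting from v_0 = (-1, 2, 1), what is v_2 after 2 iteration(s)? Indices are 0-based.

v_2 = (7, 2, 5)

v_0 = (-1, 2, 1).
v_1 = A·v_0 = (1, 2, -1).
v_2 = A·v_1 = (7, 2, 5).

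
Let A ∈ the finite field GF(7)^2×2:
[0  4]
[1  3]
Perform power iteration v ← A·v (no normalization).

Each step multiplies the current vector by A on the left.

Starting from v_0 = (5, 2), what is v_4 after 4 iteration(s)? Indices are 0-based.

v_0 = (5, 2).
v_1 = A·v_0 = (1, 4).
v_2 = A·v_1 = (2, 6).
v_3 = A·v_2 = (3, 6).
v_4 = A·v_3 = (3, 0).

v_4 = (3, 0)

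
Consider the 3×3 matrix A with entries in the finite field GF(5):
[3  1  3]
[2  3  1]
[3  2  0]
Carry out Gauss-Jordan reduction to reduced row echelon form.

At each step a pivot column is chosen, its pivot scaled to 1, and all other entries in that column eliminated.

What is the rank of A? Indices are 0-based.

pivot(0,0)=3: scale R0 → (1, 2, 1)
  clear (1,0): R1 −= (2)R0 → (0, 4, 4)
  clear (2,0): R2 −= (3)R0 → (0, 1, 2)
pivot(1,1)=4: scale R1 → (0, 1, 1)
  clear (0,1): R0 −= (2)R1 → (1, 0, 4)
  clear (2,1): R2 −= (1)R1 → (0, 0, 1)
pivot(2,2)=1: scale R2 → (0, 0, 1)
  clear (0,2): R0 −= (4)R2 → (1, 0, 0)
  clear (1,2): R1 −= (1)R2 → (0, 1, 0)

rank = 3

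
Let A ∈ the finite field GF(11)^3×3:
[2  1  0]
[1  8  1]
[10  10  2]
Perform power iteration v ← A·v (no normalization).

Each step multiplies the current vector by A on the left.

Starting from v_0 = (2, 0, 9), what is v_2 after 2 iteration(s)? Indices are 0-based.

v_2 = (8, 9, 6)

v_0 = (2, 0, 9).
v_1 = A·v_0 = (4, 0, 5).
v_2 = A·v_1 = (8, 9, 6).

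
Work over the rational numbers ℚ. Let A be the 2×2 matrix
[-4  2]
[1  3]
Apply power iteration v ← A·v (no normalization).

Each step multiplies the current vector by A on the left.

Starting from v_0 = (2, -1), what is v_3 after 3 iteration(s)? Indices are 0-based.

v_0 = (2, -1).
v_1 = A·v_0 = (-10, -1).
v_2 = A·v_1 = (38, -13).
v_3 = A·v_2 = (-178, -1).

v_3 = (-178, -1)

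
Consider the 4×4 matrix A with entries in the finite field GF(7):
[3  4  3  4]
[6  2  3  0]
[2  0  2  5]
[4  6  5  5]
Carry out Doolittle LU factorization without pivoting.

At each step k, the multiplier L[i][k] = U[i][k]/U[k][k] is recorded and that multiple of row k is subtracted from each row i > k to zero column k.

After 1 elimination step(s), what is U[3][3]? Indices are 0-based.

[col 0] pivot 3
  R1 -= 2*R0 → (0, 1, 4, 6)  (L[1][0] := 2)
  R2 -= 3*R0 → (0, 2, 0, 0)  (L[2][0] := 3)
  R3 -= 6*R0 → (0, 3, 1, 2)  (L[3][0] := 6)

U[3][3] = 2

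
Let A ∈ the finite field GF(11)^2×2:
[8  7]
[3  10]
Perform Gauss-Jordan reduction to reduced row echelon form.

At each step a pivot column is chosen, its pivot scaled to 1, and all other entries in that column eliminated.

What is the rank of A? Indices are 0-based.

step 1: normalize row 0 (÷8) = (1, 5)
  row 1: subtract 3×row0 = (0, 6)
step 2: normalize row 1 (÷6) = (0, 1)
  row 0: subtract 5×row1 = (1, 0)

rank = 2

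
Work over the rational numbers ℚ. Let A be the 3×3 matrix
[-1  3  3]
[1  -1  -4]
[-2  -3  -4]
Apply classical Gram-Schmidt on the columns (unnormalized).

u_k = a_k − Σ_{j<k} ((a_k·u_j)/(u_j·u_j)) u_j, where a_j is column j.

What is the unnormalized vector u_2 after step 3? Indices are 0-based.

Step 1: u_0 = a_0 = (-1, 1, -2).
Step 2: u_1 = a_1 − (1/3)·u_0 = (10/3, -4/3, -7/3).
Step 3: u_2 = a_2 − (1/6)·u_0 − (74/55)·u_1 = (-29/22, -261/110, -29/55).

u_2 = (-29/22, -261/110, -29/55)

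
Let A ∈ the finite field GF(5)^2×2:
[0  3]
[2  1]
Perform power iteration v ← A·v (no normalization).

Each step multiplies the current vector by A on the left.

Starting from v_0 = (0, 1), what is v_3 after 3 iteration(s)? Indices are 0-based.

v_0 = (0, 1).
v_1 = A·v_0 = (3, 1).
v_2 = A·v_1 = (3, 2).
v_3 = A·v_2 = (1, 3).

v_3 = (1, 3)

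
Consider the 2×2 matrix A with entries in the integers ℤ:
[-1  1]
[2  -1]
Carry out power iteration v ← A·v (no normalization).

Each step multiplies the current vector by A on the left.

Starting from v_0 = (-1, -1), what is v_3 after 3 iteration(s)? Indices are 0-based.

v_0 = (-1, -1).
v_1 = A·v_0 = (0, -1).
v_2 = A·v_1 = (-1, 1).
v_3 = A·v_2 = (2, -3).

v_3 = (2, -3)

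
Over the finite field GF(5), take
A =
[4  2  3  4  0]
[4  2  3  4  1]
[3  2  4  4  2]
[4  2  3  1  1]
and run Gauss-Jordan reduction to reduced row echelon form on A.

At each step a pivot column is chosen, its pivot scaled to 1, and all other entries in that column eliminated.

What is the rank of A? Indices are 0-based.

step 1: normalize row 0 (÷4) = (1, 3, 2, 1, 0)
  row 1: subtract 4×row0 = (0, 0, 0, 0, 1)
  row 2: subtract 3×row0 = (0, 3, 3, 1, 2)
  row 3: subtract 4×row0 = (0, 0, 0, 2, 1)
step 2: exchange rows 1,2
step 2: normalize row 1 (÷3) = (0, 1, 1, 2, 4)
  row 0: subtract 3×row1 = (1, 0, 4, 0, 3)
skip col 2 (zero from row 2)
step 3: exchange rows 2,3
step 3: normalize row 2 (÷2) = (0, 0, 0, 1, 3)
  row 1: subtract 2×row2 = (0, 1, 1, 0, 3)
step 4: normalize row 3 (÷1) = (0, 0, 0, 0, 1)
  row 0: subtract 3×row3 = (1, 0, 4, 0, 0)
  row 1: subtract 3×row3 = (0, 1, 1, 0, 0)
  row 2: subtract 3×row3 = (0, 0, 0, 1, 0)

rank = 4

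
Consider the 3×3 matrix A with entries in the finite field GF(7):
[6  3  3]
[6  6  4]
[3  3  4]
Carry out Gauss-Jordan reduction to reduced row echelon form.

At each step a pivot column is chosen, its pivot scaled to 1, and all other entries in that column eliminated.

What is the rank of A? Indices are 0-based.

pivot(0,0)=6: scale R0 → (1, 4, 4)
  clear (1,0): R1 −= (6)R0 → (0, 3, 1)
  clear (2,0): R2 −= (3)R0 → (0, 5, 6)
pivot(1,1)=3: scale R1 → (0, 1, 5)
  clear (0,1): R0 −= (4)R1 → (1, 0, 5)
  clear (2,1): R2 −= (5)R1 → (0, 0, 2)
pivot(2,2)=2: scale R2 → (0, 0, 1)
  clear (0,2): R0 −= (5)R2 → (1, 0, 0)
  clear (1,2): R1 −= (5)R2 → (0, 1, 0)

rank = 3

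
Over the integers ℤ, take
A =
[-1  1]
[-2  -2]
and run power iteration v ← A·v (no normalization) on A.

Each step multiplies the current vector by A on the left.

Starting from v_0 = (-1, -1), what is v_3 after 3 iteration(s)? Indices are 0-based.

v_0 = (-1, -1).
v_1 = A·v_0 = (0, 4).
v_2 = A·v_1 = (4, -8).
v_3 = A·v_2 = (-12, 8).

v_3 = (-12, 8)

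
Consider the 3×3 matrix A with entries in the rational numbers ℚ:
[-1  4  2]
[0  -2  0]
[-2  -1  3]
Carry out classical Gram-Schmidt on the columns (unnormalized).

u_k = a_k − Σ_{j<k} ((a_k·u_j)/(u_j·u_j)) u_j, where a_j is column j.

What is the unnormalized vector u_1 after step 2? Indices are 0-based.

Step 1: u_0 = a_0 = (-1, 0, -2).
Step 2: u_1 = a_1 − (-2/5)·u_0 = (18/5, -2, -9/5).

u_1 = (18/5, -2, -9/5)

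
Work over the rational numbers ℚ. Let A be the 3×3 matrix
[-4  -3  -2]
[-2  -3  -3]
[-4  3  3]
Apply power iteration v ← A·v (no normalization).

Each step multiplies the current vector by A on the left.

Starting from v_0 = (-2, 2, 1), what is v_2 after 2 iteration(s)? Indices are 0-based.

v_0 = (-2, 2, 1).
v_1 = A·v_0 = (0, -5, 17).
v_2 = A·v_1 = (-19, -36, 36).

v_2 = (-19, -36, 36)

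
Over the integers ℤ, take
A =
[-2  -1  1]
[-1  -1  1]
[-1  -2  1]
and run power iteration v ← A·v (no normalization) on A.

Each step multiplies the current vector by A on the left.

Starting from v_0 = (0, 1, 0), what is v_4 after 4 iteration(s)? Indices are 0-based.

v_4 = (2, 1, 1)

v_0 = (0, 1, 0).
v_1 = A·v_0 = (-1, -1, -2).
v_2 = A·v_1 = (1, 0, 1).
v_3 = A·v_2 = (-1, 0, 0).
v_4 = A·v_3 = (2, 1, 1).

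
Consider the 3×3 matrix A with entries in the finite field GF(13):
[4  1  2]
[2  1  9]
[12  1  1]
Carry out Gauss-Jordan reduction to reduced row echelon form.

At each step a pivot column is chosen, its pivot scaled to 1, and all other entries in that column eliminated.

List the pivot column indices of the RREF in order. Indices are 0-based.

step 1: normalize row 0 (÷4) = (1, 10, 7)
  row 1: subtract 2×row0 = (0, 7, 8)
  row 2: subtract 12×row0 = (0, 11, 8)
step 2: normalize row 1 (÷7) = (0, 1, 3)
  row 0: subtract 10×row1 = (1, 0, 3)
  row 2: subtract 11×row1 = (0, 0, 1)
step 3: normalize row 2 (÷1) = (0, 0, 1)
  row 0: subtract 3×row2 = (1, 0, 0)
  row 1: subtract 3×row2 = (0, 1, 0)

pivot columns: 0, 1, 2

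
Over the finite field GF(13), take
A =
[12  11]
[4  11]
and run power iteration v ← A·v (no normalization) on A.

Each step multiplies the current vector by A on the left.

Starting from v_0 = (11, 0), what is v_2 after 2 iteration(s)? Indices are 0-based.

v_2 = (1, 11)

v_0 = (11, 0).
v_1 = A·v_0 = (2, 5).
v_2 = A·v_1 = (1, 11).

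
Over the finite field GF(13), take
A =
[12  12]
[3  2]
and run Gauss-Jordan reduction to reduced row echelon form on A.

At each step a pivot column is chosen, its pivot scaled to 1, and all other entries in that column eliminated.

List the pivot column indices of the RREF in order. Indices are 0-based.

pivot columns: 0, 1

step 1: normalize row 0 (÷12) = (1, 1)
  row 1: subtract 3×row0 = (0, 12)
step 2: normalize row 1 (÷12) = (0, 1)
  row 0: subtract 1×row1 = (1, 0)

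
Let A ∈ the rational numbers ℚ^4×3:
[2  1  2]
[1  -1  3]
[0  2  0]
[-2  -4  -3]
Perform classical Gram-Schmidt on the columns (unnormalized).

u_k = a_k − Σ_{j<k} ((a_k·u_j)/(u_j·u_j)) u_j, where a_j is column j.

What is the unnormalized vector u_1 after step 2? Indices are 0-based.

u_1 = (-1, -2, 2, -2)

Step 1: u_0 = a_0 = (2, 1, 0, -2).
Step 2: u_1 = a_1 − (1)·u_0 = (-1, -2, 2, -2).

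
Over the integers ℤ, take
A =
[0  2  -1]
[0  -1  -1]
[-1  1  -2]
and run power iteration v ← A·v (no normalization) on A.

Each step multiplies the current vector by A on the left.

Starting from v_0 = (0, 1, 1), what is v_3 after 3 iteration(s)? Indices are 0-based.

v_3 = (7, -2, 8)

v_0 = (0, 1, 1).
v_1 = A·v_0 = (1, -2, -1).
v_2 = A·v_1 = (-3, 3, -1).
v_3 = A·v_2 = (7, -2, 8).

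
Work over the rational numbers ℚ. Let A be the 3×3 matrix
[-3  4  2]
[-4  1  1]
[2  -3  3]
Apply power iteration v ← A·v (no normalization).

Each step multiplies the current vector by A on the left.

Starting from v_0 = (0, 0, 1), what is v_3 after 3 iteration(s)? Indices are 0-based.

v_0 = (0, 0, 1).
v_1 = A·v_0 = (2, 1, 3).
v_2 = A·v_1 = (4, -4, 10).
v_3 = A·v_2 = (-8, -10, 50).

v_3 = (-8, -10, 50)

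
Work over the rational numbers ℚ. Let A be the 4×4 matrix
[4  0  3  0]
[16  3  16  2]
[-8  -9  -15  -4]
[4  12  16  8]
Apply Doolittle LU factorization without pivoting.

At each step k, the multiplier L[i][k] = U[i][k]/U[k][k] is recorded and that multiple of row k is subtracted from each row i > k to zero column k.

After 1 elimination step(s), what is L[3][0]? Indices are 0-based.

[col 0] pivot 4
  R1 -= 4*R0 → (0, 3, 4, 2)  (L[1][0] := 4)
  R2 -= -2*R0 → (0, -9, -9, -4)  (L[2][0] := -2)
  R3 -= 1*R0 → (0, 12, 13, 8)  (L[3][0] := 1)

L[3][0] = 1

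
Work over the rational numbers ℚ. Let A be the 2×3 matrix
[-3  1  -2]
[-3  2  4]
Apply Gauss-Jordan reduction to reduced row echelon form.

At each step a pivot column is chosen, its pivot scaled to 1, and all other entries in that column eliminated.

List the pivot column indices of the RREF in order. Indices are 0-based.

pivot columns: 0, 1

pivot(0,0)=-3: scale R0 → (1, -1/3, 2/3)
  clear (1,0): R1 −= (-3)R0 → (0, 1, 6)
pivot(1,1)=1: scale R1 → (0, 1, 6)
  clear (0,1): R0 −= (-1/3)R1 → (1, 0, 8/3)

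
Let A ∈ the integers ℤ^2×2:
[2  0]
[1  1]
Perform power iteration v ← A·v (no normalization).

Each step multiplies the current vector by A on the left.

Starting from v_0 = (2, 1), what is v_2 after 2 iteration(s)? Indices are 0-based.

v_0 = (2, 1).
v_1 = A·v_0 = (4, 3).
v_2 = A·v_1 = (8, 7).

v_2 = (8, 7)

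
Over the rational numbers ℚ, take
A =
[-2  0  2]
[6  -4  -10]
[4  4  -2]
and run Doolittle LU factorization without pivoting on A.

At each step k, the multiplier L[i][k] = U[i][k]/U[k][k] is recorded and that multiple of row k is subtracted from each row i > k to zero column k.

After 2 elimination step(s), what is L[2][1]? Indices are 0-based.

L[2][1] = -1

[col 0] pivot -2
  R1 -= -3*R0 → (0, -4, -4)  (L[1][0] := -3)
  R2 -= -2*R0 → (0, 4, 2)  (L[2][0] := -2)
[col 1] pivot -4
  R2 -= -1*R1 → (0, 0, -2)  (L[2][1] := -1)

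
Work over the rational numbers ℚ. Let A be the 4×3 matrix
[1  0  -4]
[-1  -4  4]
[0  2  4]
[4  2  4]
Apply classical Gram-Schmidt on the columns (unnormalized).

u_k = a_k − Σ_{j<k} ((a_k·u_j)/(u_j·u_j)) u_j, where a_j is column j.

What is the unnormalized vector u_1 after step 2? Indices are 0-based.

u_1 = (-2/3, -10/3, 2, -2/3)

Step 1: u_0 = a_0 = (1, -1, 0, 4).
Step 2: u_1 = a_1 − (2/3)·u_0 = (-2/3, -10/3, 2, -2/3).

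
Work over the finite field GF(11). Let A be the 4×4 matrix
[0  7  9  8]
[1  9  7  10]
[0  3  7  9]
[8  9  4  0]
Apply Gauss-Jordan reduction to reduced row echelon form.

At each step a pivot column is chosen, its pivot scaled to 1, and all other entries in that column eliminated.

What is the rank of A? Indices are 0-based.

rank = 4

pivot(0,0): swap R0↔R1
pivot(0,0)=1: scale R0 → (1, 9, 7, 10)
  clear (3,0): R3 −= (8)R0 → (0, 3, 3, 8)
pivot(1,1)=7: scale R1 → (0, 1, 6, 9)
  clear (0,1): R0 −= (9)R1 → (1, 0, 8, 6)
  clear (2,1): R2 −= (3)R1 → (0, 0, 0, 4)
  clear (3,1): R3 −= (3)R1 → (0, 0, 7, 3)
pivot(2,2): swap R2↔R3
pivot(2,2)=7: scale R2 → (0, 0, 1, 2)
  clear (0,2): R0 −= (8)R2 → (1, 0, 0, 1)
  clear (1,2): R1 −= (6)R2 → (0, 1, 0, 8)
pivot(3,3)=4: scale R3 → (0, 0, 0, 1)
  clear (0,3): R0 −= (1)R3 → (1, 0, 0, 0)
  clear (1,3): R1 −= (8)R3 → (0, 1, 0, 0)
  clear (2,3): R2 −= (2)R3 → (0, 0, 1, 0)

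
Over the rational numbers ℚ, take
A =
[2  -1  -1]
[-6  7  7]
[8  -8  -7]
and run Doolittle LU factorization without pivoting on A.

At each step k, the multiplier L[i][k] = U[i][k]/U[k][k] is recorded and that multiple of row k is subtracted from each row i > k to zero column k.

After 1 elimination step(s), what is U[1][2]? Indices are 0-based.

[col 0] pivot 2
  R1 -= -3*R0 → (0, 4, 4)  (L[1][0] := -3)
  R2 -= 4*R0 → (0, -4, -3)  (L[2][0] := 4)

U[1][2] = 4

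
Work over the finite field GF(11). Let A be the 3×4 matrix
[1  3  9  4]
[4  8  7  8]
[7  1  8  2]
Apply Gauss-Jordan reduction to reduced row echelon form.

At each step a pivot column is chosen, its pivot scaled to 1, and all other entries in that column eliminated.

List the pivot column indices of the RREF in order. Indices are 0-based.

step 1: normalize row 0 (÷1) = (1, 3, 9, 4)
  row 1: subtract 4×row0 = (0, 7, 4, 3)
  row 2: subtract 7×row0 = (0, 2, 0, 7)
step 2: normalize row 1 (÷7) = (0, 1, 10, 2)
  row 0: subtract 3×row1 = (1, 0, 1, 9)
  row 2: subtract 2×row1 = (0, 0, 2, 3)
step 3: normalize row 2 (÷2) = (0, 0, 1, 7)
  row 0: subtract 1×row2 = (1, 0, 0, 2)
  row 1: subtract 10×row2 = (0, 1, 0, 9)

pivot columns: 0, 1, 2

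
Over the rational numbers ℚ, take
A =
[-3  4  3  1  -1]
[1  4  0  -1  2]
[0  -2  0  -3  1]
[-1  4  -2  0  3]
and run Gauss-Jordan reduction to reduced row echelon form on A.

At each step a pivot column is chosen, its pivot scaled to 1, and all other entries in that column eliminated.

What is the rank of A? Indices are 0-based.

step 1: normalize row 0 (÷-3) = (1, -4/3, -1, -1/3, 1/3)
  row 1: subtract 1×row0 = (0, 16/3, 1, -2/3, 5/3)
  row 3: subtract -1×row0 = (0, 8/3, -3, -1/3, 10/3)
step 2: normalize row 1 (÷16/3) = (0, 1, 3/16, -1/8, 5/16)
  row 0: subtract -4/3×row1 = (1, 0, -3/4, -1/2, 3/4)
  row 2: subtract -2×row1 = (0, 0, 3/8, -13/4, 13/8)
  row 3: subtract 8/3×row1 = (0, 0, -7/2, 0, 5/2)
step 3: normalize row 2 (÷3/8) = (0, 0, 1, -26/3, 13/3)
  row 0: subtract -3/4×row2 = (1, 0, 0, -7, 4)
  row 1: subtract 3/16×row2 = (0, 1, 0, 3/2, -1/2)
  row 3: subtract -7/2×row2 = (0, 0, 0, -91/3, 53/3)
step 4: normalize row 3 (÷-91/3) = (0, 0, 0, 1, -53/91)
  row 0: subtract -7×row3 = (1, 0, 0, 0, -1/13)
  row 1: subtract 3/2×row3 = (0, 1, 0, 0, 34/91)
  row 2: subtract -26/3×row3 = (0, 0, 1, 0, -5/7)

rank = 4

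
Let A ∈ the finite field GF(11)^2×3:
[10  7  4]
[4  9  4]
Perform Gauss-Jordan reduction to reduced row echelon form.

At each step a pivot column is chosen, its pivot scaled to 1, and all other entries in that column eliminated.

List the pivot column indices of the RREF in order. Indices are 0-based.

pivot columns: 0, 1

step 1: normalize row 0 (÷10) = (1, 4, 7)
  row 1: subtract 4×row0 = (0, 4, 9)
step 2: normalize row 1 (÷4) = (0, 1, 5)
  row 0: subtract 4×row1 = (1, 0, 9)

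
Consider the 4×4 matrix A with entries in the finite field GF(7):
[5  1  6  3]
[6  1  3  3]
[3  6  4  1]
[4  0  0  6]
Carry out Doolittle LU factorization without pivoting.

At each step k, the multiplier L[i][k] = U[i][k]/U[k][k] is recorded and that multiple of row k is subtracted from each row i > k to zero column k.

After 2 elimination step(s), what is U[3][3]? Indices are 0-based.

U[3][3] = 6

k=0: U[0][0]=5
  eliminate (1,0): mult=4, new row 1: (0, 4, 0, 5); set L[1][0]=4
  eliminate (2,0): mult=2, new row 2: (0, 4, 6, 2); set L[2][0]=2
  eliminate (3,0): mult=5, new row 3: (0, 2, 5, 5); set L[3][0]=5
k=1: U[1][1]=4
  eliminate (2,1): mult=1, new row 2: (0, 0, 6, 4); set L[2][1]=1
  eliminate (3,1): mult=4, new row 3: (0, 0, 5, 6); set L[3][1]=4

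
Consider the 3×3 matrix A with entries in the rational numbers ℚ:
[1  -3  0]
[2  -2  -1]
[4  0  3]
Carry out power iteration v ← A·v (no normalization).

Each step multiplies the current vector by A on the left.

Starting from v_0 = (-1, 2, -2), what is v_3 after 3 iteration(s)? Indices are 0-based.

v_3 = (-7, 60, -154)

v_0 = (-1, 2, -2).
v_1 = A·v_0 = (-7, -4, -10).
v_2 = A·v_1 = (5, 4, -58).
v_3 = A·v_2 = (-7, 60, -154).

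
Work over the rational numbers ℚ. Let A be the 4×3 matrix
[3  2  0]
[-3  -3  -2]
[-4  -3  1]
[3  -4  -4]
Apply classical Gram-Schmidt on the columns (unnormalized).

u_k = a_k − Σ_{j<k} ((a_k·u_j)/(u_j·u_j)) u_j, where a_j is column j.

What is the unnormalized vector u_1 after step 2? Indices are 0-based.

u_1 = (41/43, -84/43, -69/43, -217/43)

Step 1: u_0 = a_0 = (3, -3, -4, 3).
Step 2: u_1 = a_1 − (15/43)·u_0 = (41/43, -84/43, -69/43, -217/43).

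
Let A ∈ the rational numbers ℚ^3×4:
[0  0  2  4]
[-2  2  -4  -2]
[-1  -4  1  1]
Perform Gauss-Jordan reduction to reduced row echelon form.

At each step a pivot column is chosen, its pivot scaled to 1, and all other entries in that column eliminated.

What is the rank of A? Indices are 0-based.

pivot(0,0): swap R0↔R1
pivot(0,0)=-2: scale R0 → (1, -1, 2, 1)
  clear (2,0): R2 −= (-1)R0 → (0, -5, 3, 2)
pivot(1,1): swap R1↔R2
pivot(1,1)=-5: scale R1 → (0, 1, -3/5, -2/5)
  clear (0,1): R0 −= (-1)R1 → (1, 0, 7/5, 3/5)
pivot(2,2)=2: scale R2 → (0, 0, 1, 2)
  clear (0,2): R0 −= (7/5)R2 → (1, 0, 0, -11/5)
  clear (1,2): R1 −= (-3/5)R2 → (0, 1, 0, 4/5)

rank = 3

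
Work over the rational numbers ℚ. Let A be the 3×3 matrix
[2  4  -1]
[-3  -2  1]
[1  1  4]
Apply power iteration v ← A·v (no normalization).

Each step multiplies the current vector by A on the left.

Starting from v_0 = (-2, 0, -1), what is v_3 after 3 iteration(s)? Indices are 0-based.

v_0 = (-2, 0, -1).
v_1 = A·v_0 = (-3, 5, -6).
v_2 = A·v_1 = (20, -7, -22).
v_3 = A·v_2 = (34, -68, -75).

v_3 = (34, -68, -75)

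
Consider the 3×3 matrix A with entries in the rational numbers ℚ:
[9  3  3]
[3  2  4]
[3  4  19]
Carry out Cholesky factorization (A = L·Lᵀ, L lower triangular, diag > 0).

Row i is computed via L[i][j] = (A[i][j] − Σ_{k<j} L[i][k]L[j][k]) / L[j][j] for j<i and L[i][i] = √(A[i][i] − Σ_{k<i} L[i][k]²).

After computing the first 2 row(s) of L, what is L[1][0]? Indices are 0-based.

Step 1: L[0][0] = √(9) = 3.
  L[1][0] = (3) / L[0][0] = 1.
Step 2: L[1][1] = √(1) = 1.

L[1][0] = 1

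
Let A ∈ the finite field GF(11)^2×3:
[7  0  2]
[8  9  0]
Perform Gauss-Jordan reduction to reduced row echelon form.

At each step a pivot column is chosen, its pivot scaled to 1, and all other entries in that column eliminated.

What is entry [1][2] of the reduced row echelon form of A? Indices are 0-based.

M[1][2] = 9

pivot(0,0)=7: scale R0 → (1, 0, 5)
  clear (1,0): R1 −= (8)R0 → (0, 9, 4)
pivot(1,1)=9: scale R1 → (0, 1, 9)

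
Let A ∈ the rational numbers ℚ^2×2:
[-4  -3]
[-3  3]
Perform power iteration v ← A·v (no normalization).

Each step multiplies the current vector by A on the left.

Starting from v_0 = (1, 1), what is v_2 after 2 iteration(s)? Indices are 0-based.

v_0 = (1, 1).
v_1 = A·v_0 = (-7, 0).
v_2 = A·v_1 = (28, 21).

v_2 = (28, 21)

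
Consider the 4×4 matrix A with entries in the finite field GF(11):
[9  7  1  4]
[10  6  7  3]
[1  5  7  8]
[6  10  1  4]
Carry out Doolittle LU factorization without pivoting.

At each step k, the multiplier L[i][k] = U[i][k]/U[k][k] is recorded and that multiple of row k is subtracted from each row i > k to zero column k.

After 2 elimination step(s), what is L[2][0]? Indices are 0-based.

L[2][0] = 5

Step 1: pivot at (0,0) is 9.
  row1 ← row1 − (6)·row0  ⇒  L[1][0]=6, U row1=(0, 8, 1, 1)
  row2 ← row2 − (5)·row0  ⇒  L[2][0]=5, U row2=(0, 3, 2, 10)
  row3 ← row3 − (8)·row0  ⇒  L[3][0]=8, U row3=(0, 9, 4, 5)
Step 2: pivot at (1,1) is 8.
  row2 ← row2 − (10)·row1  ⇒  L[2][1]=10, U row2=(0, 0, 3, 0)
  row3 ← row3 − (8)·row1  ⇒  L[3][1]=8, U row3=(0, 0, 7, 8)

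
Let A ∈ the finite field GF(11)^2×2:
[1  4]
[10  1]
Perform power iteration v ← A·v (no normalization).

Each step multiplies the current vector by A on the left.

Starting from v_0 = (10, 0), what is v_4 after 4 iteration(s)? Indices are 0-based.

v_4 = (7, 10)

v_0 = (10, 0).
v_1 = A·v_0 = (10, 1).
v_2 = A·v_1 = (3, 2).
v_3 = A·v_2 = (0, 10).
v_4 = A·v_3 = (7, 10).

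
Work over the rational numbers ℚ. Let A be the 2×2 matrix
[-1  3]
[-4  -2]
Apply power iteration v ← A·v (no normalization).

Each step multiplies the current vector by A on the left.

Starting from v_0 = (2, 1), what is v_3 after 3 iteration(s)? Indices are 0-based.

v_3 = (79, 92)

v_0 = (2, 1).
v_1 = A·v_0 = (1, -10).
v_2 = A·v_1 = (-31, 16).
v_3 = A·v_2 = (79, 92).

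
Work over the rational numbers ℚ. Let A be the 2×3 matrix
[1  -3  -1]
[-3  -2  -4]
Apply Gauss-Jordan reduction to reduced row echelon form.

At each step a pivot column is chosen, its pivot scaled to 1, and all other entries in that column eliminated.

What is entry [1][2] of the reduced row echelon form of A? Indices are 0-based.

M[1][2] = 7/11

pivot(0,0)=1: scale R0 → (1, -3, -1)
  clear (1,0): R1 −= (-3)R0 → (0, -11, -7)
pivot(1,1)=-11: scale R1 → (0, 1, 7/11)
  clear (0,1): R0 −= (-3)R1 → (1, 0, 10/11)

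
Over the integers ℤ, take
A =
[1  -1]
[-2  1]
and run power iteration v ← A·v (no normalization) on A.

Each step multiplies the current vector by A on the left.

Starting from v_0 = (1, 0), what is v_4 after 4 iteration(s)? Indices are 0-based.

v_0 = (1, 0).
v_1 = A·v_0 = (1, -2).
v_2 = A·v_1 = (3, -4).
v_3 = A·v_2 = (7, -10).
v_4 = A·v_3 = (17, -24).

v_4 = (17, -24)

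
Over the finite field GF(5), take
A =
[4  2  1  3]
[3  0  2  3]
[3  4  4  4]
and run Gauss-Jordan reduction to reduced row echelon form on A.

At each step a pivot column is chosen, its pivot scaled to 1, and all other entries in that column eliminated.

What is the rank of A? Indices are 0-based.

rank = 3

[1] R0 /= 4  ⇒  (1, 3, 4, 2)
     R1 -= 3·R0  ⇒  (0, 1, 0, 2)
     R2 -= 3·R0  ⇒  (0, 0, 2, 3)
[2] R1 /= 1  ⇒  (0, 1, 0, 2)
     R0 -= 3·R1  ⇒  (1, 0, 4, 1)
[3] R2 /= 2  ⇒  (0, 0, 1, 4)
     R0 -= 4·R2  ⇒  (1, 0, 0, 0)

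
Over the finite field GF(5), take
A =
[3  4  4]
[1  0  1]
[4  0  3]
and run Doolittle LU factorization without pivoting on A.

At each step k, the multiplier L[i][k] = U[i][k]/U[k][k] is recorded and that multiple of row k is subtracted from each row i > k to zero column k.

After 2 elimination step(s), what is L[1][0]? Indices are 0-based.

k=0: U[0][0]=3
  eliminate (1,0): mult=2, new row 1: (0, 2, 3); set L[1][0]=2
  eliminate (2,0): mult=3, new row 2: (0, 3, 1); set L[2][0]=3
k=1: U[1][1]=2
  eliminate (2,1): mult=4, new row 2: (0, 0, 4); set L[2][1]=4

L[1][0] = 2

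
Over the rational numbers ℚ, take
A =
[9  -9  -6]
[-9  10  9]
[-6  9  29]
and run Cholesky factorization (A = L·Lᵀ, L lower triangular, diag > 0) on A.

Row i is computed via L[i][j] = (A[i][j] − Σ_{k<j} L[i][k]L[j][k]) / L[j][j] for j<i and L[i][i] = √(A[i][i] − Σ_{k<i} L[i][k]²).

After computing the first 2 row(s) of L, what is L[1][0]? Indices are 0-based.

L[1][0] = -3

Step 1: L[0][0] = √(9) = 3.
  L[1][0] = (-9) / L[0][0] = -3.
Step 2: L[1][1] = √(1) = 1.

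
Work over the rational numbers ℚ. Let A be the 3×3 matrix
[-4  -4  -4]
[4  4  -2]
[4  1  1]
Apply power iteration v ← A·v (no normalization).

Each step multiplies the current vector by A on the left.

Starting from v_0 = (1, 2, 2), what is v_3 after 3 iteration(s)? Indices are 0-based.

v_3 = (448, -64, -64)

v_0 = (1, 2, 2).
v_1 = A·v_0 = (-20, 8, 8).
v_2 = A·v_1 = (16, -64, -64).
v_3 = A·v_2 = (448, -64, -64).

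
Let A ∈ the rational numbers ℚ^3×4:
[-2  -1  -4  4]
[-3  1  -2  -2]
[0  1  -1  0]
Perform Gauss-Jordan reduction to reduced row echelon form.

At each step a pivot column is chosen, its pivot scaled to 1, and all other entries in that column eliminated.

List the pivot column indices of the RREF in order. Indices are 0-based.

step 1: normalize row 0 (÷-2) = (1, 1/2, 2, -2)
  row 1: subtract -3×row0 = (0, 5/2, 4, -8)
step 2: normalize row 1 (÷5/2) = (0, 1, 8/5, -16/5)
  row 0: subtract 1/2×row1 = (1, 0, 6/5, -2/5)
  row 2: subtract 1×row1 = (0, 0, -13/5, 16/5)
step 3: normalize row 2 (÷-13/5) = (0, 0, 1, -16/13)
  row 0: subtract 6/5×row2 = (1, 0, 0, 14/13)
  row 1: subtract 8/5×row2 = (0, 1, 0, -16/13)

pivot columns: 0, 1, 2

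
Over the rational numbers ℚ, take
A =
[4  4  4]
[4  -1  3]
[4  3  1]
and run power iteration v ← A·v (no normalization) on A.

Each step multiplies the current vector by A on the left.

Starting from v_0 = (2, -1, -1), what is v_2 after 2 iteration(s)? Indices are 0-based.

v_0 = (2, -1, -1).
v_1 = A·v_0 = (0, 6, 4).
v_2 = A·v_1 = (40, 6, 22).

v_2 = (40, 6, 22)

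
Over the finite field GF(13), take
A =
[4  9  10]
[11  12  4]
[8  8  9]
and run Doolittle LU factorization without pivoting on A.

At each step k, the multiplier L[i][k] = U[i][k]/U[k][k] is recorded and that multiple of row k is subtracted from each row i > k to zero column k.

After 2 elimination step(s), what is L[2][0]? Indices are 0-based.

k=0: U[0][0]=4
  eliminate (1,0): mult=6, new row 1: (0, 10, 9); set L[1][0]=6
  eliminate (2,0): mult=2, new row 2: (0, 3, 2); set L[2][0]=2
k=1: U[1][1]=10
  eliminate (2,1): mult=12, new row 2: (0, 0, 11); set L[2][1]=12

L[2][0] = 2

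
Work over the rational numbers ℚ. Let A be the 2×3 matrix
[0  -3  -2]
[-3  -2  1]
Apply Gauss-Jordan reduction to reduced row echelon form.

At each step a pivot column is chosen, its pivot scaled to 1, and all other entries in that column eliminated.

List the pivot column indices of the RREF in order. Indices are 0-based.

[1] R0 <-> R1
[1] R0 /= -3  ⇒  (1, 2/3, -1/3)
[2] R1 /= -3  ⇒  (0, 1, 2/3)
     R0 -= 2/3·R1  ⇒  (1, 0, -7/9)

pivot columns: 0, 1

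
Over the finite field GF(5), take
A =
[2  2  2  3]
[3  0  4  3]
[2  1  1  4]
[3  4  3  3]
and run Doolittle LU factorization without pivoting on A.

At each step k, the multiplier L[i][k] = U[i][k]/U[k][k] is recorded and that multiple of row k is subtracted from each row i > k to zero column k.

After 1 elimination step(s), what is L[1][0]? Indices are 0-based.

L[1][0] = 4

[col 0] pivot 2
  R1 -= 4*R0 → (0, 2, 1, 1)  (L[1][0] := 4)
  R2 -= 1*R0 → (0, 4, 4, 1)  (L[2][0] := 1)
  R3 -= 4*R0 → (0, 1, 0, 1)  (L[3][0] := 4)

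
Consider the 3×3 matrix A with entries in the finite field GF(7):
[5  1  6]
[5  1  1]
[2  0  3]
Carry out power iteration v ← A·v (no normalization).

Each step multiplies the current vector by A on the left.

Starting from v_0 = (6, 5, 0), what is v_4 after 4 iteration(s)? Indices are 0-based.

v_0 = (6, 5, 0).
v_1 = A·v_0 = (0, 0, 5).
v_2 = A·v_1 = (2, 5, 1).
v_3 = A·v_2 = (0, 2, 0).
v_4 = A·v_3 = (2, 2, 0).

v_4 = (2, 2, 0)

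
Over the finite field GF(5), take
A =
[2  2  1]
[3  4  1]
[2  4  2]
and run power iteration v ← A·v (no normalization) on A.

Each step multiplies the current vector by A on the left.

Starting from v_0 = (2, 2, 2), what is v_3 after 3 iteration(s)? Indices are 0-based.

v_3 = (2, 0, 3)

v_0 = (2, 2, 2).
v_1 = A·v_0 = (0, 1, 1).
v_2 = A·v_1 = (3, 0, 1).
v_3 = A·v_2 = (2, 0, 3).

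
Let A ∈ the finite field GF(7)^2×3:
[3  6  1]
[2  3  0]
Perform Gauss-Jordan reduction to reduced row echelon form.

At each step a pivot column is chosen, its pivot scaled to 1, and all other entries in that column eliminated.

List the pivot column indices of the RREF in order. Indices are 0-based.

pivot columns: 0, 1

step 1: normalize row 0 (÷3) = (1, 2, 5)
  row 1: subtract 2×row0 = (0, 6, 4)
step 2: normalize row 1 (÷6) = (0, 1, 3)
  row 0: subtract 2×row1 = (1, 0, 6)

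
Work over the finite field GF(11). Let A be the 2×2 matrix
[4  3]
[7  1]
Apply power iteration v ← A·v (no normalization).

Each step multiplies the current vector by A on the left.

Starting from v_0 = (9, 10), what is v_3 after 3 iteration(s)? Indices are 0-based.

v_3 = (6, 0)

v_0 = (9, 10).
v_1 = A·v_0 = (0, 7).
v_2 = A·v_1 = (10, 7).
v_3 = A·v_2 = (6, 0).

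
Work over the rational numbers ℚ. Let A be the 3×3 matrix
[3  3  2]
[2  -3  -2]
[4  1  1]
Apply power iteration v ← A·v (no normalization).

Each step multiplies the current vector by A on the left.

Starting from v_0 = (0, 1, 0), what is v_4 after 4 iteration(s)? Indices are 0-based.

v_0 = (0, 1, 0).
v_1 = A·v_0 = (3, -3, 1).
v_2 = A·v_1 = (2, 13, 10).
v_3 = A·v_2 = (65, -55, 31).
v_4 = A·v_3 = (92, 233, 236).

v_4 = (92, 233, 236)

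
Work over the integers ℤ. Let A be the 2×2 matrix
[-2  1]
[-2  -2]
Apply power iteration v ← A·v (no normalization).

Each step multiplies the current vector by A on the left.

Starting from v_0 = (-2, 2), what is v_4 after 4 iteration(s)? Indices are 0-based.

v_4 = (24, -120)

v_0 = (-2, 2).
v_1 = A·v_0 = (6, 0).
v_2 = A·v_1 = (-12, -12).
v_3 = A·v_2 = (12, 48).
v_4 = A·v_3 = (24, -120).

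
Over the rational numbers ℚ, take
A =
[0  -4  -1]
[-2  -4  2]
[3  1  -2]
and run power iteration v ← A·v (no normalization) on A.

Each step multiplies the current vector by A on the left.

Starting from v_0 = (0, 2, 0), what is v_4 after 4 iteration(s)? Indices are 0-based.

v_4 = (1146, 2132, -1284)

v_0 = (0, 2, 0).
v_1 = A·v_0 = (-8, -8, 2).
v_2 = A·v_1 = (30, 52, -36).
v_3 = A·v_2 = (-172, -340, 214).
v_4 = A·v_3 = (1146, 2132, -1284).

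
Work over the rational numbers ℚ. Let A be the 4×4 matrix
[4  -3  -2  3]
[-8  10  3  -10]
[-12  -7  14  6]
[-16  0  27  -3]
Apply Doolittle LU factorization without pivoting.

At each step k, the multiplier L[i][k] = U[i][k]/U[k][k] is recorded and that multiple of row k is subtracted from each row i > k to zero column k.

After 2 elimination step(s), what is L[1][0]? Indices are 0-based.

Step 1: pivot at (0,0) is 4.
  row1 ← row1 − (-2)·row0  ⇒  L[1][0]=-2, U row1=(0, 4, -1, -4)
  row2 ← row2 − (-3)·row0  ⇒  L[2][0]=-3, U row2=(0, -16, 8, 15)
  row3 ← row3 − (-4)·row0  ⇒  L[3][0]=-4, U row3=(0, -12, 19, 9)
Step 2: pivot at (1,1) is 4.
  row2 ← row2 − (-4)·row1  ⇒  L[2][1]=-4, U row2=(0, 0, 4, -1)
  row3 ← row3 − (-3)·row1  ⇒  L[3][1]=-3, U row3=(0, 0, 16, -3)

L[1][0] = -2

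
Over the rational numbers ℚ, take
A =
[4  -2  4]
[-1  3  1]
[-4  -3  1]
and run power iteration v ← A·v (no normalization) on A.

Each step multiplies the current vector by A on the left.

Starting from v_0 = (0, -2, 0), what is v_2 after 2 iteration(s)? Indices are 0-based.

v_0 = (0, -2, 0).
v_1 = A·v_0 = (4, -6, 6).
v_2 = A·v_1 = (52, -16, 8).

v_2 = (52, -16, 8)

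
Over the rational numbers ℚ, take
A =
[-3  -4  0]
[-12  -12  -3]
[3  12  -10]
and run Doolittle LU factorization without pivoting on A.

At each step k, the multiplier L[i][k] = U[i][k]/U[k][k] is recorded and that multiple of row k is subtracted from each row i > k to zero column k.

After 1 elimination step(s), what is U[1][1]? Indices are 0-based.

U[1][1] = 4

k=0: U[0][0]=-3
  eliminate (1,0): mult=4, new row 1: (0, 4, -3); set L[1][0]=4
  eliminate (2,0): mult=-1, new row 2: (0, 8, -10); set L[2][0]=-1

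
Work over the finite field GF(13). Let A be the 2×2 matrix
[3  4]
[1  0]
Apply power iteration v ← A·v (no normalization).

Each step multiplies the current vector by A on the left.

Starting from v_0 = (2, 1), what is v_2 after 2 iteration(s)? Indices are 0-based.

v_0 = (2, 1).
v_1 = A·v_0 = (10, 2).
v_2 = A·v_1 = (12, 10).

v_2 = (12, 10)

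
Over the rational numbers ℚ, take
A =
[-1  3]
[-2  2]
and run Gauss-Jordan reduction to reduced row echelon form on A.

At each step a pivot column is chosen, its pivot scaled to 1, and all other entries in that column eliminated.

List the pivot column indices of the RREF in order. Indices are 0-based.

pivot columns: 0, 1

step 1: normalize row 0 (÷-1) = (1, -3)
  row 1: subtract -2×row0 = (0, -4)
step 2: normalize row 1 (÷-4) = (0, 1)
  row 0: subtract -3×row1 = (1, 0)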